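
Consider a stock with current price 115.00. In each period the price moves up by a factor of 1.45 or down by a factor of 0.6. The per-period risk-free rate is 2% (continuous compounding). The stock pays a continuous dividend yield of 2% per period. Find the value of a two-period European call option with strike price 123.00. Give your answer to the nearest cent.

25.27

Per-period risk-free factor R = e^0.02 = 1.0202; dividend-adjusted growth = e^(0.02−0.02) = 1.0000.
Risk-neutral probability p = (1.0000 − 0.6)/(1.45 − 0.6) = 0.4000/0.8500 = 0.4706
Terminal stock prices: S_uu = 241.8, S_ud = 100, S_dd = 41.4
Terminal payoffs (S − K): max(118.8, 0) = 118.8, max(-22.95, 0) = 0, max(-81.6, 0) = 0
Node u (S = 166.8): V_u = e^(−0.02)·[0.4706·118.7875 + 0.5294·0.0000] = 54.7931
Node d (S = 69): V_d = e^(−0.02)·[0.4706·0.0000 + 0.5294·0.0000] = 0.0000
Node 0 (S = 115): V_0 = e^(−0.02)·[0.4706·54.7931 + 0.5294·0.0000] = 25.2744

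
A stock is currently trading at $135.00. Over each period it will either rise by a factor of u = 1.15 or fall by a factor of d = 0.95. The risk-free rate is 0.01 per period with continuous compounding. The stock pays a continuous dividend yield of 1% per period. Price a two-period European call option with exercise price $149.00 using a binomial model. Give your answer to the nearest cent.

$1.81

Per-period risk-free factor R = e^0.01 = 1.0101; dividend-adjusted growth = e^(0.01−0.01) = 1.0000.
Risk-neutral probability p = (1.0000 − 0.95)/(1.15 − 0.95) = 0.0500/0.2000 = 0.2500
Terminal stock prices: S_uu = 178.5, S_ud = 147.5, S_dd = 121.8
Terminal payoffs (S − K): max(29.54, 0) = 29.54, max(-1.513, 0) = 0, max(-27.16, 0) = 0
Node u (S = 155.2): V_u = e^(−0.01)·[0.2500·29.5375 + 0.7500·0.0000] = 7.3109
Node d (S = 128.2): V_d = e^(−0.01)·[0.2500·0.0000 + 0.7500·0.0000] = 0.0000
Node 0 (S = 135): V_0 = e^(−0.01)·[0.2500·7.3109 + 0.7500·0.0000] = 1.8095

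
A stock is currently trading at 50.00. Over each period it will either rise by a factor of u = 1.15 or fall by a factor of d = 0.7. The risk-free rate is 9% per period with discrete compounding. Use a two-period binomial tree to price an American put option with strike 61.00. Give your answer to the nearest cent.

Risk-neutral probability p = (1 + 0.09 − 0.7)/(1.15 − 0.7) = 0.3900/0.4500 = 0.8667
Terminal stock prices: S_uu = 66.12, S_ud = 40.25, S_dd = 24.5
Terminal payoffs (K − S): max(-5.125, 0) = 0, max(20.75, 0) = 20.75, max(36.5, 0) = 36.5
Node u (S = 57.5): continuation = 1/1.09·[0.8667·0.0000 + 0.1333·20.7500] = 2.5382; exercise value = 3.5000 > continuation, so V_u = 3.5000 (exercise)
Node d (S = 35): continuation = 1/1.09·[0.8667·20.7500 + 0.1333·36.5000] = 20.9633; exercise value = 26.0000 > continuation, so V_d = 26.0000 (exercise)
Node 0 (S = 50): continuation = 1/1.09·[0.8667·3.5000 + 0.1333·26.0000] = 5.9633; exercise value = 11.0000 > continuation, so V_0 = 11.0000 (exercise)

11.00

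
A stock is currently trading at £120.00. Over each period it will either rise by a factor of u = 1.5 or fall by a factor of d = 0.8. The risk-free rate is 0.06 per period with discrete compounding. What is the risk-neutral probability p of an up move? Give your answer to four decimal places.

Risk-neutral probability p = (1 + 0.06 − 0.8)/(1.5 − 0.8) = 0.2600/0.7000 = 0.3714

p = 0.3714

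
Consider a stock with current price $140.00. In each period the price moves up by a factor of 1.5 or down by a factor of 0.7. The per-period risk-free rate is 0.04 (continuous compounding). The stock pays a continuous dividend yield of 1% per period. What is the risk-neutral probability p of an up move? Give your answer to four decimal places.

p = 0.4131

Per-period risk-free factor R = e^0.04 = 1.0408; dividend-adjusted growth = e^(0.04−0.01) = 1.0305.
Risk-neutral probability p = (1.0305 − 0.7)/(1.5 − 0.7) = 0.3305/0.8000 = 0.4131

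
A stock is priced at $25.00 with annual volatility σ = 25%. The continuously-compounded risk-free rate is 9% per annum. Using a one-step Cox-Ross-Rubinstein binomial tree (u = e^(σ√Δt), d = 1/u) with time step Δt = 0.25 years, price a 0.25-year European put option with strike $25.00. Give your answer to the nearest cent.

$1.26

CRR parameters: u = e^(σ√Δt) = e^(0.25·√0.25) = 1.1331, d = 1/u = 0.8825
Per-period rate: rΔt = 0.09·0.25 = 0.0225, so R = e^0.0225 = 1.0228
Risk-neutral probability p = (e^0.0225 − 0.8825)/(1.1331 − 0.8825) = 0.1403/0.2507 = 0.5596
Terminal stock prices: S_u = 28.33, S_d = 22.06
Terminal payoffs (K − S): max(-3.329, 0) = 0, max(2.938, 0) = 2.938
Node 0 (S = 25): V_0 = e^(−0.0225)·[0.5596·0.0000 + 0.4404·2.9376] = 1.2650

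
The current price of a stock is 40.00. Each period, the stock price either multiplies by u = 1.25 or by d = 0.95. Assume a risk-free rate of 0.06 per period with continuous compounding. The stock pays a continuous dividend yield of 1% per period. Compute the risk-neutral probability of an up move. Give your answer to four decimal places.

p = 0.3376

Per-period risk-free factor R = e^0.06 = 1.0618; dividend-adjusted growth = e^(0.06−0.01) = 1.0513.
Risk-neutral probability p = (1.0513 − 0.95)/(1.25 − 0.95) = 0.1013/0.3000 = 0.3376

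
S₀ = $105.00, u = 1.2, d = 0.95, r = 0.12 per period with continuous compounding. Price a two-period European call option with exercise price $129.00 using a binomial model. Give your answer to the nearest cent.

$8.80

Risk-neutral probability p = (e^0.12 − 0.95)/(1.2 − 0.95) = 0.1775/0.2500 = 0.7100
Terminal stock prices: S_uu = 151.2, S_ud = 119.7, S_dd = 94.76
Terminal payoffs (S − K): max(22.2, 0) = 22.2, max(-9.3, 0) = 0, max(-34.24, 0) = 0
Node u (S = 126): V_u = e^(−0.12)·[0.7100·22.2000 + 0.2900·0.0000] = 13.9794
Node d (S = 99.75): V_d = e^(−0.12)·[0.7100·0.0000 + 0.2900·0.0000] = 0.0000
Node 0 (S = 105): V_0 = e^(−0.12)·[0.7100·13.9794 + 0.2900·0.0000] = 8.8029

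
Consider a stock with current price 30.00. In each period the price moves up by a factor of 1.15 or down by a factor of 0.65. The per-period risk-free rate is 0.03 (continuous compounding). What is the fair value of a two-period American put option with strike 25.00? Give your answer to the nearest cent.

1.72

Risk-neutral probability p = (e^0.03 − 0.65)/(1.15 − 0.65) = 0.3805/0.5000 = 0.7609
Terminal stock prices: S_uu = 39.67, S_ud = 22.43, S_dd = 12.68
Terminal payoffs (K − S): max(-14.67, 0) = 0, max(2.575, 0) = 2.575, max(12.32, 0) = 12.32
Node u (S = 34.5): continuation = e^(−0.03)·[0.7609·0.0000 + 0.2391·2.5750] = 0.5975; exercise value = 0.0000 ≤ continuation, so V_u = 0.5975
Node d (S = 19.5): continuation = e^(−0.03)·[0.7609·2.5750 + 0.2391·12.3250] = 4.7611; exercise value = 5.5000 > continuation, so V_d = 5.5000 (exercise)
Node 0 (S = 30): continuation = e^(−0.03)·[0.7609·0.5975 + 0.2391·5.5000] = 1.7173; exercise value = 0.0000 ≤ continuation, so V_0 = 1.7173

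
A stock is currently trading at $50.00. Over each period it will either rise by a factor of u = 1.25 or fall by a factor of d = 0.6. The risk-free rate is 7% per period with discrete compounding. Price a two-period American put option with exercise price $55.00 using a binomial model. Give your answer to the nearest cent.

Risk-neutral probability p = (1 + 0.07 − 0.6)/(1.25 − 0.6) = 0.4700/0.6500 = 0.7231
Terminal stock prices: S_uu = 78.12, S_ud = 37.5, S_dd = 18
Terminal payoffs (K − S): max(-23.12, 0) = 0, max(17.5, 0) = 17.5, max(37, 0) = 37
Node u (S = 62.5): continuation = 1/1.07·[0.7231·0.0000 + 0.2769·17.5000] = 4.5291; exercise value = 0.0000 ≤ continuation, so V_u = 4.5291
Node d (S = 30): continuation = 1/1.07·[0.7231·17.5000 + 0.2769·37.0000] = 21.4019; exercise value = 25.0000 > continuation, so V_d = 25.0000 (exercise)
Node 0 (S = 50): continuation = 1/1.07·[0.7231·4.5291 + 0.2769·25.0000] = 9.5308; exercise value = 5.0000 ≤ continuation, so V_0 = 9.5308

$9.53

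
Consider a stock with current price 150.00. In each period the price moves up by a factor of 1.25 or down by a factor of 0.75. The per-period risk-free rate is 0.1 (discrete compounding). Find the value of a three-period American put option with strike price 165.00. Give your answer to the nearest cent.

Risk-neutral probability p = (1 + 0.1 − 0.75)/(1.25 − 0.75) = 0.3500/0.5000 = 0.7000
Terminal stock prices: S_uuu = 293, S_uud = 175.8, S_udd = 105.5, S_ddd = 63.28
Terminal payoffs (K − S): max(-128, 0) = 0, max(-10.78, 0) = 0, max(59.53, 0) = 59.53, max(101.7, 0) = 101.7
Node uu (S = 234.4): continuation = 1/1.1·[0.7000·0.0000 + 0.3000·0.0000] = 0.0000; exercise value = 0.0000 ≤ continuation, so V_uu = 0.0000
Node ud (S = 140.6): continuation = 1/1.1·[0.7000·0.0000 + 0.3000·59.5312] = 16.2358; exercise value = 24.3750 > continuation, so V_ud = 24.3750 (exercise)
Node dd (S = 84.38): continuation = 1/1.1·[0.7000·59.5312 + 0.3000·101.7188] = 65.6250; exercise value = 80.6250 > continuation, so V_dd = 80.6250 (exercise)
Node u (S = 187.5): continuation = 1/1.1·[0.7000·0.0000 + 0.3000·24.3750] = 6.6477; exercise value = 0.0000 ≤ continuation, so V_u = 6.6477
Node d (S = 112.5): continuation = 1/1.1·[0.7000·24.3750 + 0.3000·80.6250] = 37.5000; exercise value = 52.5000 > continuation, so V_d = 52.5000 (exercise)
Node 0 (S = 150): continuation = 1/1.1·[0.7000·6.6477 + 0.3000·52.5000] = 18.5486; exercise value = 15.0000 ≤ continuation, so V_0 = 18.5486

18.55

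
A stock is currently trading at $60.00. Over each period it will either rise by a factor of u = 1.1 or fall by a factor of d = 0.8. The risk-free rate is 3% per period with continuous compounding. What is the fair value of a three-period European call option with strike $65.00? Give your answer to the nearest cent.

Risk-neutral probability p = (e^0.03 − 0.8)/(1.1 − 0.8) = 0.2305/0.3000 = 0.7682
Terminal stock prices: S_uuu = 79.86, S_uud = 58.08, S_udd = 42.24, S_ddd = 30.72
Terminal payoffs (S − K): max(14.86, 0) = 14.86, max(-6.92, 0) = 0, max(-22.76, 0) = 0, max(-34.28, 0) = 0
Node uu (S = 72.6): V_uu = e^(−0.03)·[0.7682·14.8600 + 0.2318·0.0000] = 11.0778
Node ud (S = 52.8): V_ud = e^(−0.03)·[0.7682·0.0000 + 0.2318·0.0000] = 0.0000
Node dd (S = 38.4): V_dd = e^(−0.03)·[0.7682·0.0000 + 0.2318·0.0000] = 0.0000
Node u (S = 66): V_u = e^(−0.03)·[0.7682·11.0778 + 0.2318·0.0000] = 8.2583
Node d (S = 48): V_d = e^(−0.03)·[0.7682·0.0000 + 0.2318·0.0000] = 0.0000
Node 0 (S = 60): V_0 = e^(−0.03)·[0.7682·8.2583 + 0.2318·0.0000] = 6.1564

$6.16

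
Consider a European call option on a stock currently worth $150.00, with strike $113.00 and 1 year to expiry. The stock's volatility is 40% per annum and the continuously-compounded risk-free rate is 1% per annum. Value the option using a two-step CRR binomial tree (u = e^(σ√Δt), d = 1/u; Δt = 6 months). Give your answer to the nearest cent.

CRR parameters: u = e^(σ√Δt) = e^(0.4·√0.5) = 1.3269, d = 1/u = 0.7536
Per-period rate: rΔt = 0.01·0.5 = 0.005, so R = e^0.005 = 1.0050
Risk-neutral probability p = (e^0.005 − 0.7536)/(1.3269 − 0.7536) = 0.2514/0.5733 = 0.4385
Terminal stock prices: S_uu = 264.1, S_ud = 150, S_dd = 85.2
Terminal payoffs (S − K): max(151.1, 0) = 151.1, max(37, 0) = 37, max(-27.8, 0) = 0
Node u (S = 199): V_u = e^(−0.005)·[0.4385·151.0981 + 0.5615·37.0000] = 86.5981
Node d (S = 113): V_d = e^(−0.005)·[0.4385·37.0000 + 0.5615·0.0000] = 16.1436
Node 0 (S = 150): V_0 = e^(−0.005)·[0.4385·86.5981 + 0.5615·16.1436] = 46.8033

$46.80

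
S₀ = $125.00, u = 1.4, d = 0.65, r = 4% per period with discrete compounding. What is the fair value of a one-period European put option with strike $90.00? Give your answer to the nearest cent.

$4.04

Risk-neutral probability p = (1 + 0.04 − 0.65)/(1.4 − 0.65) = 0.3900/0.7500 = 0.5200
Terminal stock prices: S_u = 175, S_d = 81.25
Terminal payoffs (K − S): max(-85, 0) = 0, max(8.75, 0) = 8.75
Node 0 (S = 125): V_0 = 1/1.04·[0.5200·0.0000 + 0.4800·8.7500] = 4.0385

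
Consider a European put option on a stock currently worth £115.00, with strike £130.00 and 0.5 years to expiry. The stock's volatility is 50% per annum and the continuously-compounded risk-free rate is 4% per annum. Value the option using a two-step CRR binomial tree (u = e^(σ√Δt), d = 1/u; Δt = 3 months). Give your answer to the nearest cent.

CRR parameters: u = e^(σ√Δt) = e^(0.5·√0.25) = 1.2840, d = 1/u = 0.7788
Per-period rate: rΔt = 0.04·0.25 = 0.01, so R = e^0.01 = 1.0101
Risk-neutral probability p = (e^0.01 − 0.7788)/(1.2840 − 0.7788) = 0.2312/0.5052 = 0.4577
Terminal stock prices: S_uu = 189.6, S_ud = 115, S_dd = 69.75
Terminal payoffs (K − S): max(-59.6, 0) = 0, max(15, 0) = 15, max(60.25, 0) = 60.25
Node u (S = 147.7): V_u = e^(−0.01)·[0.4577·0.0000 + 0.5423·15.0000] = 8.0533
Node d (S = 89.56): V_d = e^(−0.01)·[0.4577·15.0000 + 0.5423·60.2490] = 39.1444
Node 0 (S = 115): V_0 = e^(−0.01)·[0.4577·8.0533 + 0.5423·39.1444] = 24.6656

£24.67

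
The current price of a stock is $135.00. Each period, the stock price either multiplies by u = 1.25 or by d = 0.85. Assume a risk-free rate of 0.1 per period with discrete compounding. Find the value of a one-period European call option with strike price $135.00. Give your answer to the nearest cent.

Risk-neutral probability p = (1 + 0.1 − 0.85)/(1.25 − 0.85) = 0.2500/0.4000 = 0.6250
Terminal stock prices: S_u = 168.8, S_d = 114.8
Terminal payoffs (S − K): max(33.75, 0) = 33.75, max(-20.25, 0) = 0
Node 0 (S = 135): V_0 = 1/1.1·[0.6250·33.7500 + 0.3750·0.0000] = 19.1761

$19.18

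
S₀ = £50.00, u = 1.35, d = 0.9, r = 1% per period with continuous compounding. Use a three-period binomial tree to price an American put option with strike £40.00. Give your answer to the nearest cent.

£1.49

Risk-neutral probability p = (e^0.01 − 0.9)/(1.35 − 0.9) = 0.1101/0.4500 = 0.2446
Terminal stock prices: S_uuu = 123, S_uud = 82.01, S_udd = 54.68, S_ddd = 36.45
Terminal payoffs (K − S): max(-83.02, 0) = 0, max(-42.01, 0) = 0, max(-14.68, 0) = 0, max(3.55, 0) = 3.55
Node uu (S = 91.13): continuation = e^(−0.01)·[0.2446·0.0000 + 0.7554·0.0000] = 0.0000; exercise value = 0.0000 ≤ continuation, so V_uu = 0.0000
Node ud (S = 60.75): continuation = e^(−0.01)·[0.2446·0.0000 + 0.7554·0.0000] = 0.0000; exercise value = 0.0000 ≤ continuation, so V_ud = 0.0000
Node dd (S = 40.5): continuation = e^(−0.01)·[0.2446·0.0000 + 0.7554·3.5500] = 2.6551; exercise value = 0.0000 ≤ continuation, so V_dd = 2.6551
Node u (S = 67.5): continuation = e^(−0.01)·[0.2446·0.0000 + 0.7554·0.0000] = 0.0000; exercise value = 0.0000 ≤ continuation, so V_u = 0.0000
Node d (S = 45): continuation = e^(−0.01)·[0.2446·0.0000 + 0.7554·2.6551] = 1.9859; exercise value = 0.0000 ≤ continuation, so V_d = 1.9859
Node 0 (S = 50): continuation = e^(−0.01)·[0.2446·0.0000 + 0.7554·1.9859] = 1.4853; exercise value = 0.0000 ≤ continuation, so V_0 = 1.4853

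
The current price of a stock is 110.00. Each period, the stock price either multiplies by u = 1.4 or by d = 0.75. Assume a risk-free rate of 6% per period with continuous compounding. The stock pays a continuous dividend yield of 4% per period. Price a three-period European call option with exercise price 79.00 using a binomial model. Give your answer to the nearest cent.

Per-period risk-free factor R = e^0.06 = 1.0618; dividend-adjusted growth = e^(0.06−0.04) = 1.0202.
Risk-neutral probability p = (1.0202 − 0.75)/(1.4 − 0.75) = 0.2702/0.6500 = 0.4157
Terminal stock prices: S_uuu = 301.8, S_uud = 161.7, S_udd = 86.62, S_ddd = 46.41
Terminal payoffs (S − K): max(222.8, 0) = 222.8, max(82.7, 0) = 82.7, max(7.625, 0) = 7.625, max(-32.59, 0) = 0
Node uu (S = 215.6): V_uu = e^(−0.06)·[0.4157·222.8400 + 0.5843·82.7000] = 132.7468
Node ud (S = 115.5): V_ud = e^(−0.06)·[0.4157·82.7000 + 0.5843·7.6250] = 36.5718
Node dd (S = 61.88): V_dd = e^(−0.06)·[0.4157·7.6250 + 0.5843·0.0000] = 2.9851
Node u (S = 154): V_u = e^(−0.06)·[0.4157·132.7468 + 0.5843·36.5718] = 72.0932
Node d (S = 82.5): V_d = e^(−0.06)·[0.4157·36.5718 + 0.5843·2.9851] = 15.9600
Node 0 (S = 110): V_0 = e^(−0.06)·[0.4157·72.0932 + 0.5843·15.9600] = 37.0059

37.01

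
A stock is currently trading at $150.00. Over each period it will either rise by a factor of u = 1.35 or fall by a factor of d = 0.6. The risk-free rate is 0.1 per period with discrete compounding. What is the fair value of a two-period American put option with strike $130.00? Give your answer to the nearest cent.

$13.68

Risk-neutral probability p = (1 + 0.1 − 0.6)/(1.35 − 0.6) = 0.5000/0.7500 = 0.6667
Terminal stock prices: S_uu = 273.4, S_ud = 121.5, S_dd = 54
Terminal payoffs (K − S): max(-143.4, 0) = 0, max(8.5, 0) = 8.5, max(76, 0) = 76
Node u (S = 202.5): continuation = 1/1.1·[0.6667·0.0000 + 0.3333·8.5000] = 2.5758; exercise value = 0.0000 ≤ continuation, so V_u = 2.5758
Node d (S = 90): continuation = 1/1.1·[0.6667·8.5000 + 0.3333·76.0000] = 28.1818; exercise value = 40.0000 > continuation, so V_d = 40.0000 (exercise)
Node 0 (S = 150): continuation = 1/1.1·[0.6667·2.5758 + 0.3333·40.0000] = 13.6823; exercise value = 0.0000 ≤ continuation, so V_0 = 13.6823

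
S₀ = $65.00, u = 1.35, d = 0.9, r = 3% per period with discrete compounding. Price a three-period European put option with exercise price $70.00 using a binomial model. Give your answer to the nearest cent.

Risk-neutral probability p = (1 + 0.03 − 0.9)/(1.35 − 0.9) = 0.1300/0.4500 = 0.2889
Terminal stock prices: S_uuu = 159.9, S_uud = 106.6, S_udd = 71.08, S_ddd = 47.39
Terminal payoffs (K − S): max(-89.92, 0) = 0, max(-36.62, 0) = 0, max(-1.078, 0) = 0, max(22.61, 0) = 22.61
Node uu (S = 118.5): V_uu = 1/1.03·[0.2889·0.0000 + 0.7111·0.0000] = 0.0000
Node ud (S = 78.98): V_ud = 1/1.03·[0.2889·0.0000 + 0.7111·0.0000] = 0.0000
Node dd (S = 52.65): V_dd = 1/1.03·[0.2889·0.0000 + 0.7111·22.6150] = 15.6134
Node u (S = 87.75): V_u = 1/1.03·[0.2889·0.0000 + 0.7111·0.0000] = 0.0000
Node d (S = 58.5): V_d = 1/1.03·[0.2889·0.0000 + 0.7111·15.6134] = 10.7795
Node 0 (S = 65): V_0 = 1/1.03·[0.2889·0.0000 + 0.7111·10.7795] = 7.4421

$7.44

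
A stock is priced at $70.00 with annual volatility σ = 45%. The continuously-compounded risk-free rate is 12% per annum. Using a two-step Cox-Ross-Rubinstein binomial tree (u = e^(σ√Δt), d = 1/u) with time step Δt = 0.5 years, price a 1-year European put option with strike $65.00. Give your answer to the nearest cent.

CRR parameters: u = e^(σ√Δt) = e^(0.45·√0.5) = 1.3746, d = 1/u = 0.7275
Per-period rate: rΔt = 0.12·0.5 = 0.06, so R = e^0.06 = 1.0618
Risk-neutral probability p = (e^0.06 − 0.7275)/(1.3746 − 0.7275) = 0.3344/0.6472 = 0.5167
Terminal stock prices: S_uu = 132.3, S_ud = 70, S_dd = 37.04
Terminal payoffs (K − S): max(-67.28, 0) = 0, max(-5, 0) = 0, max(27.96, 0) = 27.96
Node u (S = 96.23): V_u = e^(−0.06)·[0.5167·0.0000 + 0.4833·0.0000] = 0.0000
Node d (S = 50.92): V_d = e^(−0.06)·[0.5167·0.0000 + 0.4833·27.9563] = 12.7255
Node 0 (S = 70): V_0 = e^(−0.06)·[0.5167·0.0000 + 0.4833·12.7255] = 5.7925

$5.79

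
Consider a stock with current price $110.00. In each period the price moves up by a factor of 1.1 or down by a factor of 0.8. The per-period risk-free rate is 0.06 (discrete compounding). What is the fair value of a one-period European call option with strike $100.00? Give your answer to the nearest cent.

Risk-neutral probability p = (1 + 0.06 − 0.8)/(1.1 − 0.8) = 0.2600/0.3000 = 0.8667
Terminal stock prices: S_u = 121, S_d = 88
Terminal payoffs (S − K): max(21, 0) = 21, max(-12, 0) = 0
Node 0 (S = 110): V_0 = 1/1.06·[0.8667·21.0000 + 0.1333·0.0000] = 17.1698

$17.17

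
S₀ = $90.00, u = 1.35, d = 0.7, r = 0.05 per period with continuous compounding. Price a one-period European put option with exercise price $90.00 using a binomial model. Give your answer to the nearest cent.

$11.80

Risk-neutral probability p = (e^0.05 − 0.7)/(1.35 − 0.7) = 0.3513/0.6500 = 0.5404
Terminal stock prices: S_u = 121.5, S_d = 63
Terminal payoffs (K − S): max(-31.5, 0) = 0, max(27, 0) = 27
Node 0 (S = 90): V_0 = e^(−0.05)·[0.5404·0.0000 + 0.4596·27.0000] = 11.8036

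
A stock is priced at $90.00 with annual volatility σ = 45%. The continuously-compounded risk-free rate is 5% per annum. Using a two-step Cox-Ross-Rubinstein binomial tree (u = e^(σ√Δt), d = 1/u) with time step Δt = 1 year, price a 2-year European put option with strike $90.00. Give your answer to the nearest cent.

$14.92

CRR parameters: u = e^(σ√Δt) = e^(0.45·√1) = 1.5683, d = 1/u = 0.6376
Per-period rate: rΔt = 0.05·1 = 0.05, so R = e^0.05 = 1.0513
Risk-neutral probability p = (e^0.05 − 0.6376)/(1.5683 − 0.6376) = 0.4136/0.9307 = 0.4445
Terminal stock prices: S_uu = 221.4, S_ud = 90, S_dd = 36.59
Terminal payoffs (K − S): max(-131.4, 0) = 0, max(0, 0) = 0, max(53.41, 0) = 53.41
Node u (S = 141.1): V_u = e^(−0.05)·[0.4445·0.0000 + 0.5555·0.0000] = 0.0000
Node d (S = 57.39): V_d = e^(−0.05)·[0.4445·0.0000 + 0.5555·53.4087] = 28.2241
Node 0 (S = 90): V_0 = e^(−0.05)·[0.4445·0.0000 + 0.5555·28.2241] = 14.9152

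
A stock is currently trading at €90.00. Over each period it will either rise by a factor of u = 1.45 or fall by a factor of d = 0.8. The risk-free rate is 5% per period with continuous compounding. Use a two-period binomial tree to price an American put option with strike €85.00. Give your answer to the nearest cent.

Risk-neutral probability p = (e^0.05 − 0.8)/(1.45 − 0.8) = 0.2513/0.6500 = 0.3866
Terminal stock prices: S_uu = 189.2, S_ud = 104.4, S_dd = 57.6
Terminal payoffs (K − S): max(-104.2, 0) = 0, max(-19.4, 0) = 0, max(27.4, 0) = 27.4
Node u (S = 130.5): continuation = e^(−0.05)·[0.3866·0.0000 + 0.6134·0.0000] = 0.0000; exercise value = 0.0000 ≤ continuation, so V_u = 0.0000
Node d (S = 72): continuation = e^(−0.05)·[0.3866·0.0000 + 0.6134·27.4000] = 15.9882; exercise value = 13.0000 ≤ continuation, so V_d = 15.9882
Node 0 (S = 90): continuation = e^(−0.05)·[0.3866·0.0000 + 0.6134·15.9882] = 9.3293; exercise value = 0.0000 ≤ continuation, so V_0 = 9.3293

€9.33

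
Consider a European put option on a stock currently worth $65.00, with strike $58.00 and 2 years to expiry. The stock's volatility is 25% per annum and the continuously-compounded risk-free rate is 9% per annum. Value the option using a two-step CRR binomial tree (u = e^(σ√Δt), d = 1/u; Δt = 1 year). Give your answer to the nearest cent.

$2.19

CRR parameters: u = e^(σ√Δt) = e^(0.25·√1) = 1.2840, d = 1/u = 0.7788
Per-period rate: rΔt = 0.09·1 = 0.09, so R = e^0.09 = 1.0942
Risk-neutral probability p = (e^0.09 − 0.7788)/(1.2840 − 0.7788) = 0.3154/0.5052 = 0.6242
Terminal stock prices: S_uu = 107.2, S_ud = 65, S_dd = 39.42
Terminal payoffs (K − S): max(-49.17, 0) = 0, max(-7, 0) = 0, max(18.58, 0) = 18.58
Node u (S = 83.46): V_u = e^(−0.09)·[0.6242·0.0000 + 0.3758·0.0000] = 0.0000
Node d (S = 50.62): V_d = e^(−0.09)·[0.6242·0.0000 + 0.3758·18.5755] = 6.3794
Node 0 (S = 65): V_0 = e^(−0.09)·[0.6242·0.0000 + 0.3758·6.3794] = 2.1909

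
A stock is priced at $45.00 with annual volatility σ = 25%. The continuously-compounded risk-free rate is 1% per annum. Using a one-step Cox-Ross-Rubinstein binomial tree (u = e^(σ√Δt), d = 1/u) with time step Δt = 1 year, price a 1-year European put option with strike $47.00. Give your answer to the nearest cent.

$6.42

CRR parameters: u = e^(σ√Δt) = e^(0.25·√1) = 1.2840, d = 1/u = 0.7788
Per-period rate: rΔt = 0.01·1 = 0.01, so R = e^0.01 = 1.0101
Risk-neutral probability p = (e^0.01 − 0.7788)/(1.2840 − 0.7788) = 0.2312/0.5052 = 0.4577
Terminal stock prices: S_u = 57.78, S_d = 35.05
Terminal payoffs (K − S): max(-10.78, 0) = 0, max(11.95, 0) = 11.95
Node 0 (S = 45): V_0 = e^(−0.01)·[0.4577·0.0000 + 0.5423·11.9540] = 6.4179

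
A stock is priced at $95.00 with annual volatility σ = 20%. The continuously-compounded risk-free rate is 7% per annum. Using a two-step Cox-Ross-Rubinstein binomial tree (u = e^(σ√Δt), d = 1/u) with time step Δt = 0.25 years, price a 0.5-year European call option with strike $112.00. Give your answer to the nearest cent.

CRR parameters: u = e^(σ√Δt) = e^(0.2·√0.25) = 1.1052, d = 1/u = 0.9048
Per-period rate: rΔt = 0.07·0.25 = 0.0175, so R = e^0.0175 = 1.0177
Risk-neutral probability p = (e^0.0175 − 0.9048)/(1.1052 − 0.9048) = 0.1128/0.2003 = 0.5631
Terminal stock prices: S_uu = 116, S_ud = 95, S_dd = 77.78
Terminal payoffs (S − K): max(4.033, 0) = 4.033, max(-17, 0) = 0, max(-34.22, 0) = 0
Node u (S = 105): V_u = e^(−0.0175)·[0.5631·4.0333 + 0.4369·0.0000] = 2.2319
Node d (S = 85.96): V_d = e^(−0.0175)·[0.5631·0.0000 + 0.4369·0.0000] = 0.0000
Node 0 (S = 95): V_0 = e^(−0.0175)·[0.5631·2.2319 + 0.4369·0.0000] = 1.2351

$1.24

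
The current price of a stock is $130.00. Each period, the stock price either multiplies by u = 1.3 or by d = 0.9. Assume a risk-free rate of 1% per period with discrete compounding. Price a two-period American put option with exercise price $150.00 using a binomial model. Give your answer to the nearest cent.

$23.69

Risk-neutral probability p = (1 + 0.01 − 0.9)/(1.3 − 0.9) = 0.1100/0.4000 = 0.2750
Terminal stock prices: S_uu = 219.7, S_ud = 152.1, S_dd = 105.3
Terminal payoffs (K − S): max(-69.7, 0) = 0, max(-2.1, 0) = 0, max(44.7, 0) = 44.7
Node u (S = 169): continuation = 1/1.01·[0.2750·0.0000 + 0.7250·0.0000] = 0.0000; exercise value = 0.0000 ≤ continuation, so V_u = 0.0000
Node d (S = 117): continuation = 1/1.01·[0.2750·0.0000 + 0.7250·44.7000] = 32.0866; exercise value = 33.0000 > continuation, so V_d = 33.0000 (exercise)
Node 0 (S = 130): continuation = 1/1.01·[0.2750·0.0000 + 0.7250·33.0000] = 23.6881; exercise value = 20.0000 ≤ continuation, so V_0 = 23.6881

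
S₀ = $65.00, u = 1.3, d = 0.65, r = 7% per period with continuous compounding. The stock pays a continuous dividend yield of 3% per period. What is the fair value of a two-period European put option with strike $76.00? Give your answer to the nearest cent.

Per-period risk-free factor R = e^0.07 = 1.0725; dividend-adjusted growth = e^(0.07−0.03) = 1.0408.
Risk-neutral probability p = (1.0408 − 0.65)/(1.3 − 0.65) = 0.3908/0.6500 = 0.6012
Terminal stock prices: S_uu = 109.9, S_ud = 54.93, S_dd = 27.46
Terminal payoffs (K − S): max(-33.85, 0) = 0, max(21.07, 0) = 21.07, max(48.54, 0) = 48.54
Node u (S = 84.5): V_u = e^(−0.07)·[0.6012·0.0000 + 0.3988·21.0750] = 7.8356
Node d (S = 42.25): V_d = e^(−0.07)·[0.6012·21.0750 + 0.3988·48.5375] = 29.8606
Node 0 (S = 65): V_0 = e^(−0.07)·[0.6012·7.8356 + 0.3988·29.8606] = 15.4946

$15.49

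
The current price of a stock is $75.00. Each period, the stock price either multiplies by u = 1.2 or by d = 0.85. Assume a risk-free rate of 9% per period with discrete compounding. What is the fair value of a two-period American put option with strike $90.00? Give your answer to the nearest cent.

$15.00

Risk-neutral probability p = (1 + 0.09 − 0.85)/(1.2 − 0.85) = 0.2400/0.3500 = 0.6857
Terminal stock prices: S_uu = 108, S_ud = 76.5, S_dd = 54.19
Terminal payoffs (K − S): max(-18, 0) = 0, max(13.5, 0) = 13.5, max(35.81, 0) = 35.81
Node u (S = 90): continuation = 1/1.09·[0.6857·0.0000 + 0.3143·13.5000] = 3.8925; exercise value = 0.0000 ≤ continuation, so V_u = 3.8925
Node d (S = 63.75): continuation = 1/1.09·[0.6857·13.5000 + 0.3143·35.8125] = 18.8188; exercise value = 26.2500 > continuation, so V_d = 26.2500 (exercise)
Node 0 (S = 75): continuation = 1/1.09·[0.6857·3.8925 + 0.3143·26.2500] = 10.0176; exercise value = 15.0000 > continuation, so V_0 = 15.0000 (exercise)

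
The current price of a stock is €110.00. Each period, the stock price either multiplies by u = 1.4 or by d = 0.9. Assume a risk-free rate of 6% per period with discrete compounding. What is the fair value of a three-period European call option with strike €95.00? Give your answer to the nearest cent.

Risk-neutral probability p = (1 + 0.06 − 0.9)/(1.4 − 0.9) = 0.1600/0.5000 = 0.3200
Terminal stock prices: S_uuu = 301.8, S_uud = 194, S_udd = 124.7, S_ddd = 80.19
Terminal payoffs (S − K): max(206.8, 0) = 206.8, max(99.04, 0) = 99.04, max(29.74, 0) = 29.74, max(-14.81, 0) = 0
Node uu (S = 215.6): V_uu = 1/1.06·[0.3200·206.8400 + 0.6800·99.0400] = 125.9774
Node ud (S = 138.6): V_ud = 1/1.06·[0.3200·99.0400 + 0.6800·29.7400] = 48.9774
Node dd (S = 89.1): V_dd = 1/1.06·[0.3200·29.7400 + 0.6800·0.0000] = 8.9781
Node u (S = 154): V_u = 1/1.06·[0.3200·125.9774 + 0.6800·48.9774] = 69.4503
Node d (S = 99): V_d = 1/1.06·[0.3200·48.9774 + 0.6800·8.9781] = 20.5452
Node 0 (S = 110): V_0 = 1/1.06·[0.3200·69.4503 + 0.6800·20.5452] = 34.1461

€34.15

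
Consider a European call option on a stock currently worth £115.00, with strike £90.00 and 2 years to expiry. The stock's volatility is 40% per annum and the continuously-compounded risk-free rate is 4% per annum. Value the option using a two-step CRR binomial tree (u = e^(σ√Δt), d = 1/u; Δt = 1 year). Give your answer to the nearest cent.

£42.58

CRR parameters: u = e^(σ√Δt) = e^(0.4·√1) = 1.4918, d = 1/u = 0.6703
Per-period rate: rΔt = 0.04·1 = 0.04, so R = e^0.04 = 1.0408
Risk-neutral probability p = (e^0.04 − 0.6703)/(1.4918 − 0.6703) = 0.3705/0.8215 = 0.4510
Terminal stock prices: S_uu = 255.9, S_ud = 115, S_dd = 51.67
Terminal payoffs (S − K): max(165.9, 0) = 165.9, max(25, 0) = 25, max(-38.33, 0) = 0
Node u (S = 171.6): V_u = e^(−0.04)·[0.4510·165.9372 + 0.5490·25.0000] = 85.0888
Node d (S = 77.09): V_d = e^(−0.04)·[0.4510·25.0000 + 0.5490·0.0000] = 10.8327
Node 0 (S = 115): V_0 = e^(−0.04)·[0.4510·85.0888 + 0.5490·10.8327] = 42.5836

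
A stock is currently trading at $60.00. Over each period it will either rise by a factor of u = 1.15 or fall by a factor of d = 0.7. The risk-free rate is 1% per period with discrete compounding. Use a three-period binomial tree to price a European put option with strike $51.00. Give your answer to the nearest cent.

$4.23

Risk-neutral probability p = (1 + 0.01 − 0.7)/(1.15 − 0.7) = 0.3100/0.4500 = 0.6889
Terminal stock prices: S_uuu = 91.25, S_uud = 55.54, S_udd = 33.81, S_ddd = 20.58
Terminal payoffs (K − S): max(-40.25, 0) = 0, max(-4.545, 0) = 0, max(17.19, 0) = 17.19, max(30.42, 0) = 30.42
Node uu (S = 79.35): V_uu = 1/1.01·[0.6889·0.0000 + 0.3111·0.0000] = 0.0000
Node ud (S = 48.3): V_ud = 1/1.01·[0.6889·0.0000 + 0.3111·17.1900] = 5.2950
Node dd (S = 29.4): V_dd = 1/1.01·[0.6889·17.1900 + 0.3111·30.4200] = 21.0950
Node u (S = 69): V_u = 1/1.01·[0.6889·0.0000 + 0.3111·5.2950] = 1.6310
Node d (S = 42): V_d = 1/1.01·[0.6889·5.2950 + 0.3111·21.0950] = 10.1095
Node 0 (S = 60): V_0 = 1/1.01·[0.6889·1.6310 + 0.3111·10.1095] = 4.2265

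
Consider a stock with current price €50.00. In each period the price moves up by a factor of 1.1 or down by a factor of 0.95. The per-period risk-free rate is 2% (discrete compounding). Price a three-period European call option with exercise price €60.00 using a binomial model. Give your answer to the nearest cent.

€0.63

Risk-neutral probability p = (1 + 0.02 − 0.95)/(1.1 − 0.95) = 0.0700/0.1500 = 0.4667
Terminal stock prices: S_uuu = 66.55, S_uud = 57.48, S_udd = 49.64, S_ddd = 42.87
Terminal payoffs (S − K): max(6.55, 0) = 6.55, max(-2.525, 0) = 0, max(-10.36, 0) = 0, max(-17.13, 0) = 0
Node uu (S = 60.5): V_uu = 1/1.02·[0.4667·6.5500 + 0.5333·0.0000] = 2.9967
Node ud (S = 52.25): V_ud = 1/1.02·[0.4667·0.0000 + 0.5333·0.0000] = 0.0000
Node dd (S = 45.12): V_dd = 1/1.02·[0.4667·0.0000 + 0.5333·0.0000] = 0.0000
Node u (S = 55): V_u = 1/1.02·[0.4667·2.9967 + 0.5333·0.0000] = 1.3711
Node d (S = 47.5): V_d = 1/1.02·[0.4667·0.0000 + 0.5333·0.0000] = 0.0000
Node 0 (S = 50): V_0 = 1/1.02·[0.4667·1.3711 + 0.5333·0.0000] = 0.6273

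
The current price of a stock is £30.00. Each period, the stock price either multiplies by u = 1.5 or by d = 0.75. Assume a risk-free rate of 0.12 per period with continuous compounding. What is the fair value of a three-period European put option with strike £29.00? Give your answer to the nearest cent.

Risk-neutral probability p = (e^0.12 − 0.75)/(1.5 − 0.75) = 0.3775/0.7500 = 0.5033
Terminal stock prices: S_uuu = 101.2, S_uud = 50.62, S_udd = 25.31, S_ddd = 12.66
Terminal payoffs (K − S): max(-72.25, 0) = 0, max(-21.62, 0) = 0, max(3.688, 0) = 3.688, max(16.34, 0) = 16.34
Node uu (S = 67.5): V_uu = e^(−0.12)·[0.5033·0.0000 + 0.4967·0.0000] = 0.0000
Node ud (S = 33.75): V_ud = e^(−0.12)·[0.5033·0.0000 + 0.4967·3.6875] = 1.6244
Node dd (S = 16.88): V_dd = e^(−0.12)·[0.5033·3.6875 + 0.4967·16.3438] = 8.8457
Node u (S = 45): V_u = e^(−0.12)·[0.5033·0.0000 + 0.4967·1.6244] = 0.7155
Node d (S = 22.5): V_d = e^(−0.12)·[0.5033·1.6244 + 0.4967·8.8457] = 4.6217
Node 0 (S = 30): V_0 = e^(−0.12)·[0.5033·0.7155 + 0.4967·4.6217] = 2.3553

£2.36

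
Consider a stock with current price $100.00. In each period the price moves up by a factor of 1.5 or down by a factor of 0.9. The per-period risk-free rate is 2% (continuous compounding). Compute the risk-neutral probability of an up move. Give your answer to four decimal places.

Risk-neutral probability p = (e^0.02 − 0.9)/(1.5 − 0.9) = 0.1202/0.6000 = 0.2003

p = 0.2003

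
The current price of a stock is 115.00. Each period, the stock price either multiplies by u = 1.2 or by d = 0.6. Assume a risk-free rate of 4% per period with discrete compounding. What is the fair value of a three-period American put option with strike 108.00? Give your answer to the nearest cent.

Risk-neutral probability p = (1 + 0.04 − 0.6)/(1.2 − 0.6) = 0.4400/0.6000 = 0.7333
Terminal stock prices: S_uuu = 198.7, S_uud = 99.36, S_udd = 49.68, S_ddd = 24.84
Terminal payoffs (K − S): max(-90.72, 0) = 0, max(8.64, 0) = 8.64, max(58.32, 0) = 58.32, max(83.16, 0) = 83.16
Node uu (S = 165.6): continuation = 1/1.04·[0.7333·0.0000 + 0.2667·8.6400] = 2.2154; exercise value = 0.0000 ≤ continuation, so V_uu = 2.2154
Node ud (S = 82.8): continuation = 1/1.04·[0.7333·8.6400 + 0.2667·58.3200] = 21.0462; exercise value = 25.2000 > continuation, so V_ud = 25.2000 (exercise)
Node dd (S = 41.4): continuation = 1/1.04·[0.7333·58.3200 + 0.2667·83.1600] = 62.4462; exercise value = 66.6000 > continuation, so V_dd = 66.6000 (exercise)
Node u (S = 138): continuation = 1/1.04·[0.7333·2.2154 + 0.2667·25.2000] = 8.0237; exercise value = 0.0000 ≤ continuation, so V_u = 8.0237
Node d (S = 69): continuation = 1/1.04·[0.7333·25.2000 + 0.2667·66.6000] = 34.8462; exercise value = 39.0000 > continuation, so V_d = 39.0000 (exercise)
Node 0 (S = 115): continuation = 1/1.04·[0.7333·8.0237 + 0.2667·39.0000] = 15.6577; exercise value = 0.0000 ≤ continuation, so V_0 = 15.6577

15.66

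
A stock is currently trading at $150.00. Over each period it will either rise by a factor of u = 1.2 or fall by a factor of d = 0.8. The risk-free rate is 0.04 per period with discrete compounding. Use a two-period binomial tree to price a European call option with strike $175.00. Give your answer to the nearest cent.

Risk-neutral probability p = (1 + 0.04 − 0.8)/(1.2 − 0.8) = 0.2400/0.4000 = 0.6000
Terminal stock prices: S_uu = 216, S_ud = 144, S_dd = 96
Terminal payoffs (S − K): max(41, 0) = 41, max(-31, 0) = 0, max(-79, 0) = 0
Node u (S = 180): V_u = 1/1.04·[0.6000·41.0000 + 0.4000·0.0000] = 23.6538
Node d (S = 120): V_d = 1/1.04·[0.6000·0.0000 + 0.4000·0.0000] = 0.0000
Node 0 (S = 150): V_0 = 1/1.04·[0.6000·23.6538 + 0.4000·0.0000] = 13.6464

$13.65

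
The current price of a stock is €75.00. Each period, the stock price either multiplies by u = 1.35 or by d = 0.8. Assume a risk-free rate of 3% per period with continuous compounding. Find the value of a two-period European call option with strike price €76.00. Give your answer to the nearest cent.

Risk-neutral probability p = (e^0.03 − 0.8)/(1.35 − 0.8) = 0.2305/0.5500 = 0.4190
Terminal stock prices: S_uu = 136.7, S_ud = 81, S_dd = 48
Terminal payoffs (S − K): max(60.69, 0) = 60.69, max(5, 0) = 5, max(-28, 0) = 0
Node u (S = 101.2): V_u = e^(−0.03)·[0.4190·60.6875 + 0.5810·5.0000] = 27.4961
Node d (S = 60): V_d = e^(−0.03)·[0.4190·5.0000 + 0.5810·0.0000] = 2.0331
Node 0 (S = 75): V_0 = e^(−0.03)·[0.4190·27.4961 + 0.5810·2.0331] = 12.3269

€12.33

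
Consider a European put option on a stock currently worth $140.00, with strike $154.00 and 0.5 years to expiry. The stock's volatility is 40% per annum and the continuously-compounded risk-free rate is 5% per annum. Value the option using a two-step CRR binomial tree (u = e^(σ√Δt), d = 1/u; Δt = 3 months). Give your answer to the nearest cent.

CRR parameters: u = e^(σ√Δt) = e^(0.4·√0.25) = 1.2214, d = 1/u = 0.8187
Per-period rate: rΔt = 0.05·0.25 = 0.0125, so R = e^0.0125 = 1.0126
Risk-neutral probability p = (e^0.0125 − 0.8187)/(1.2214 − 0.8187) = 0.1938/0.4027 = 0.4814
Terminal stock prices: S_uu = 208.9, S_ud = 140, S_dd = 93.84
Terminal payoffs (K − S): max(-54.86, 0) = 0, max(14, 0) = 14, max(60.16, 0) = 60.16
Node u (S = 171): V_u = e^(−0.0125)·[0.4814·0.0000 + 0.5186·14.0000] = 7.1702
Node d (S = 114.6): V_d = e^(−0.0125)·[0.4814·14.0000 + 0.5186·60.1552] = 37.4647
Node 0 (S = 140): V_0 = e^(−0.0125)·[0.4814·7.1702 + 0.5186·37.4647] = 22.5966

$22.60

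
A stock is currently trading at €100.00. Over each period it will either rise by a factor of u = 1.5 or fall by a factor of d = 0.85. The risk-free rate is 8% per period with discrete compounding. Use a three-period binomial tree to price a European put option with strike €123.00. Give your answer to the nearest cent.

€18.34

Risk-neutral probability p = (1 + 0.08 − 0.85)/(1.5 − 0.85) = 0.2300/0.6500 = 0.3538
Terminal stock prices: S_uuu = 337.5, S_uud = 191.2, S_udd = 108.4, S_ddd = 61.41
Terminal payoffs (K − S): max(-214.5, 0) = 0, max(-68.25, 0) = 0, max(14.63, 0) = 14.63, max(61.59, 0) = 61.59
Node uu (S = 225): V_uu = 1/1.08·[0.3538·0.0000 + 0.6462·0.0000] = 0.0000
Node ud (S = 127.5): V_ud = 1/1.08·[0.3538·0.0000 + 0.6462·14.6250] = 8.7500
Node dd (S = 72.25): V_dd = 1/1.08·[0.3538·14.6250 + 0.6462·61.5875] = 41.6389
Node u (S = 150): V_u = 1/1.08·[0.3538·0.0000 + 0.6462·8.7500] = 5.2350
Node d (S = 85): V_d = 1/1.08·[0.3538·8.7500 + 0.6462·41.6389] = 27.7790
Node 0 (S = 100): V_0 = 1/1.08·[0.3538·5.2350 + 0.6462·27.7790] = 18.3351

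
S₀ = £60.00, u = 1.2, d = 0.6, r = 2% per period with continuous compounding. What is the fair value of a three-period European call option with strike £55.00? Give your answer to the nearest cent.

Risk-neutral probability p = (e^0.02 − 0.6)/(1.2 − 0.6) = 0.4202/0.6000 = 0.7003
Terminal stock prices: S_uuu = 103.7, S_uud = 51.84, S_udd = 25.92, S_ddd = 12.96
Terminal payoffs (S − K): max(48.68, 0) = 48.68, max(-3.16, 0) = 0, max(-29.08, 0) = 0, max(-42.04, 0) = 0
Node uu (S = 86.4): V_uu = e^(−0.02)·[0.7003·48.6800 + 0.2997·0.0000] = 33.4173
Node ud (S = 43.2): V_ud = e^(−0.02)·[0.7003·0.0000 + 0.2997·0.0000] = 0.0000
Node dd (S = 21.6): V_dd = e^(−0.02)·[0.7003·0.0000 + 0.2997·0.0000] = 0.0000
Node u (S = 72): V_u = e^(−0.02)·[0.7003·33.4173 + 0.2997·0.0000] = 22.9399
Node d (S = 36): V_d = e^(−0.02)·[0.7003·0.0000 + 0.2997·0.0000] = 0.0000
Node 0 (S = 60): V_0 = e^(−0.02)·[0.7003·22.9399 + 0.2997·0.0000] = 15.7475

£15.75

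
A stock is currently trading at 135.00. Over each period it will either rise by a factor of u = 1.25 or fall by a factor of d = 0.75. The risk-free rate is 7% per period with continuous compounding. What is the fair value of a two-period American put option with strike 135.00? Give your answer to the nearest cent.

12.85

Risk-neutral probability p = (e^0.07 − 0.75)/(1.25 − 0.75) = 0.3225/0.5000 = 0.6450
Terminal stock prices: S_uu = 210.9, S_ud = 126.6, S_dd = 75.94
Terminal payoffs (K − S): max(-75.94, 0) = 0, max(8.438, 0) = 8.438, max(59.06, 0) = 59.06
Node u (S = 168.8): continuation = e^(−0.07)·[0.6450·0.0000 + 0.3550·8.4375] = 2.7927; exercise value = 0.0000 ≤ continuation, so V_u = 2.7927
Node d (S = 101.2): continuation = e^(−0.07)·[0.6450·8.4375 + 0.3550·59.0625] = 24.6232; exercise value = 33.7500 > continuation, so V_d = 33.7500 (exercise)
Node 0 (S = 135): continuation = e^(−0.07)·[0.6450·2.7927 + 0.3550·33.7500] = 12.8503; exercise value = 0.0000 ≤ continuation, so V_0 = 12.8503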